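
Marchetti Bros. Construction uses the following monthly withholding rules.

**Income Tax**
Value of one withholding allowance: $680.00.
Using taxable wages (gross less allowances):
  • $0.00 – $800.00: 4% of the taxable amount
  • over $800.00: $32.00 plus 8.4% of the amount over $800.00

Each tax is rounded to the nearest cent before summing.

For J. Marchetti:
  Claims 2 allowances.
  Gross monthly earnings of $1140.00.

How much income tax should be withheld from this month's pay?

Income Tax: taxable = $1140.00 − 2×$680.00 = $-220.00
  Taxable ≤ 0 → $0.00

$0.00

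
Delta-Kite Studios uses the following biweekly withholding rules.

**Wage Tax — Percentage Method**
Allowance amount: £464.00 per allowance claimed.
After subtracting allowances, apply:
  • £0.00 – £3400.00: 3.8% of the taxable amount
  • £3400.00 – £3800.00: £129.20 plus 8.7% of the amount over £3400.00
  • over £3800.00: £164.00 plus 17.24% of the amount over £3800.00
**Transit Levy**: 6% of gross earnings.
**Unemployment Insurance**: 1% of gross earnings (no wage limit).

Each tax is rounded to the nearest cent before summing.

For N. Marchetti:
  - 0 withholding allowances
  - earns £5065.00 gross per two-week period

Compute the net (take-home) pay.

Wage Tax: taxable = £5065.00
  £164.00 + 17.24% × (£5065.00 − £3800.00) = £164.00 + 17.24% × £1265.00 = £382.09
Transit Levy: 6% × £5065.00 = £303.90
Unemployment Insurance: 1% × £5065.00 = £50.65
Total withheld: £382.09 + £303.90 + £50.65 = £736.64
Net pay: £5065.00 − £736.64 = £4328.36

£4328.36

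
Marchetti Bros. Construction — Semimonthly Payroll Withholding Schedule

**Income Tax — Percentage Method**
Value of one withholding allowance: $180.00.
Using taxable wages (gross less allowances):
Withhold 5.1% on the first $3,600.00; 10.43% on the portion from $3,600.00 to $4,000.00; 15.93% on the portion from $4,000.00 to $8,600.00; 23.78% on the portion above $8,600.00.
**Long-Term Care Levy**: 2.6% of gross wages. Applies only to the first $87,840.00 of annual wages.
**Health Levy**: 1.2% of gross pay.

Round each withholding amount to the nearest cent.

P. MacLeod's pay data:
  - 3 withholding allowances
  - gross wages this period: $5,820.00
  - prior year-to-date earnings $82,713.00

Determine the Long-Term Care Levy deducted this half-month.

$133.30

Long-Term Care Levy: cap $87,840.00 − YTD $82,713.00 = $5,127.00 subject; 2.6% × $5,127.00 = $133.30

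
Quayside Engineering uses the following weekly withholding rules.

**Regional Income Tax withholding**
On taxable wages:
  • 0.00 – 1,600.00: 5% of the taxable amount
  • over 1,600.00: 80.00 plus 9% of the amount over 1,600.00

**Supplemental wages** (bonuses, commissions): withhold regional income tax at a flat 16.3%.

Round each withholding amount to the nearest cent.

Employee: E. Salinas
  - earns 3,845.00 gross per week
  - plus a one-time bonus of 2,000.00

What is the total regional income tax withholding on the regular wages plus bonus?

Regional Income Tax: taxable = 3,845.00
  80.00 + 9% × (3,845.00 − 1,600.00) = 80.00 + 9% × 2,245.00 = 282.05
Supplemental (16.3% flat on bonus): 16.3% × 2,000.00 = 326.00
Total regional income tax: 282.05 + 326.00 = 608.05

608.05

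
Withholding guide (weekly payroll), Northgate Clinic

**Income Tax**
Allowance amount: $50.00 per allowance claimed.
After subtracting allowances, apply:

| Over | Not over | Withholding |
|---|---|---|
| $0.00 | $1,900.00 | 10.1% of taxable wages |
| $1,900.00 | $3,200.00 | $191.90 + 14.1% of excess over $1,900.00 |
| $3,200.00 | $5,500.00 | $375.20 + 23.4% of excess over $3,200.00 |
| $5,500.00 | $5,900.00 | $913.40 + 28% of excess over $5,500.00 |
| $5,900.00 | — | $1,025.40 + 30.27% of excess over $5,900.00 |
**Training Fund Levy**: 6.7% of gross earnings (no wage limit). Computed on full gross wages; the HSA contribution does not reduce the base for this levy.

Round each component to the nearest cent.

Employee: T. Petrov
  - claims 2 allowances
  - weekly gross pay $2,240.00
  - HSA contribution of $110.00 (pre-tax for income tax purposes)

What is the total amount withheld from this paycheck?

Income Tax: taxable = $2,240.00 − $110.00 − 2×$50.00 = $2,030.00
  $191.90 + 14.1% × ($2,030.00 − $1,900.00) = $191.90 + 14.1% × $130.00 = $210.23
Training Fund Levy: 6.7% × $2,240.00 = $150.08
Total: $210.23 + $150.08 = $360.31

$360.31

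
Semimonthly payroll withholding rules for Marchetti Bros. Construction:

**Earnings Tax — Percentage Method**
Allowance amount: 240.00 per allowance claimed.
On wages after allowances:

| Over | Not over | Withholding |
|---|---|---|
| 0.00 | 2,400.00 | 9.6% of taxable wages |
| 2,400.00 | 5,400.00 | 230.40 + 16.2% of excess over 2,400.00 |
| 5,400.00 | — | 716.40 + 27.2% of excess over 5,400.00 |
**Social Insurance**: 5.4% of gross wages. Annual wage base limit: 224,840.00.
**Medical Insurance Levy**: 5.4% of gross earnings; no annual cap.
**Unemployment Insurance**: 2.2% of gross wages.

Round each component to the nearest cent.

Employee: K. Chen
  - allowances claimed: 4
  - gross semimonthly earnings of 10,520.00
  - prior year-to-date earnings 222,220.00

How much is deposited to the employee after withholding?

Earnings Tax: taxable = 10,520.00 − 4×240.00 = 9,560.00
  716.40 + 27.2% × (9,560.00 − 5,400.00) = 716.40 + 27.2% × 4,160.00 = 1,847.92
Social Insurance: cap 224,840.00 − YTD 222,220.00 = 2,620.00 subject; 5.4% × 2,620.00 = 141.48
Medical Insurance Levy: 5.4% × 10,520.00 = 568.08
Unemployment Insurance: 2.2% × 10,520.00 = 231.44
Total withheld: 1,847.92 + 141.48 + 568.08 + 231.44 = 2,788.92
Net pay: 10,520.00 − 2,788.92 = 7,731.08

7,731.08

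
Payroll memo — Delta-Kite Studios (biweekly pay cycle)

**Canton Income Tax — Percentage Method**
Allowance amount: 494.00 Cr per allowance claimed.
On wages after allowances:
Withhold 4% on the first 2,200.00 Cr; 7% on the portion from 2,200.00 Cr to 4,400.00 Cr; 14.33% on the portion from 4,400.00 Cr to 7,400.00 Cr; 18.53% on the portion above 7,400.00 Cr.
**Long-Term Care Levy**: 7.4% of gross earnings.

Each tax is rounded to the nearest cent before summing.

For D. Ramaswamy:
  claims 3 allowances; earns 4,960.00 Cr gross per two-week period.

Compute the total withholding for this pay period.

544.50 Cr

Canton Income Tax: taxable = 4,960.00 Cr − 3×494.00 Cr = 3,478.00 Cr
  88.00 Cr + 7% × (3,478.00 Cr − 2,200.00 Cr) = 88.00 Cr + 7% × 1,278.00 Cr = 177.46 Cr
Long-Term Care Levy: 7.4% × 4,960.00 Cr = 367.04 Cr
Total: 177.46 Cr + 367.04 Cr = 544.50 Cr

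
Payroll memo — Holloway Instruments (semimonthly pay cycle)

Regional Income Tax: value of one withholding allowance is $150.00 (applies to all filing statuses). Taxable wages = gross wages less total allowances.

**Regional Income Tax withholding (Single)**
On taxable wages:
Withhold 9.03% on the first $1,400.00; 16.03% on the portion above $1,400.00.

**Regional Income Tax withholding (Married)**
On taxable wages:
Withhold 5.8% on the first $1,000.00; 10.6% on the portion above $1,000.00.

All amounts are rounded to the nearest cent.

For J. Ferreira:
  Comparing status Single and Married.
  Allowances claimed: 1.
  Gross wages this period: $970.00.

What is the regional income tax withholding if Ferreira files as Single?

$74.05

Regional Income Tax (Single): taxable = $970.00 − 1×$150.00 = $820.00
  9.03% × $820.00 = $74.05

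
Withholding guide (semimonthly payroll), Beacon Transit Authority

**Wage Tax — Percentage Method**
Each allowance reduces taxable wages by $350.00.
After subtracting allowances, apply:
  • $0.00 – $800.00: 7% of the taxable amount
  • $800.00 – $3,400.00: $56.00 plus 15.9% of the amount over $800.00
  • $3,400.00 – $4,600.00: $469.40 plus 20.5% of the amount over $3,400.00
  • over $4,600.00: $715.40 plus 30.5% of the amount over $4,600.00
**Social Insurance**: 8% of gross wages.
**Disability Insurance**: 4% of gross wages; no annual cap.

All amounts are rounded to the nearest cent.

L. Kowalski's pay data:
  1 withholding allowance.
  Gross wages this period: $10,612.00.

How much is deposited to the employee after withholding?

Wage Tax: taxable = $10,612.00 − 1×$350.00 = $10,262.00
  $715.40 + 30.5% × ($10,262.00 − $4,600.00) = $715.40 + 30.5% × $5,662.00 = $2,442.31
Social Insurance: 8% × $10,612.00 = $848.96
Disability Insurance: 4% × $10,612.00 = $424.48
Total withheld: $2,442.31 + $848.96 + $424.48 = $3,715.75
Net pay: $10,612.00 − $3,715.75 = $6,896.25

$6,896.25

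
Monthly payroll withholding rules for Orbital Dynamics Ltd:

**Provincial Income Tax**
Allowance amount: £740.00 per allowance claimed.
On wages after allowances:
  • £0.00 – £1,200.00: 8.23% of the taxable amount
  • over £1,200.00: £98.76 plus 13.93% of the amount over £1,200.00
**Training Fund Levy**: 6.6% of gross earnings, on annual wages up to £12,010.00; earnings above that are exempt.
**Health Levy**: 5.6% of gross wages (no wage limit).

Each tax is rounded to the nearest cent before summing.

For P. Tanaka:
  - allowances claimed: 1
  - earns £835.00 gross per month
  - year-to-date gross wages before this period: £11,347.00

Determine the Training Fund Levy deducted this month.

£43.76

Training Fund Levy: cap £12,010.00 − YTD £11,347.00 = £663.00 subject; 6.6% × £663.00 = £43.76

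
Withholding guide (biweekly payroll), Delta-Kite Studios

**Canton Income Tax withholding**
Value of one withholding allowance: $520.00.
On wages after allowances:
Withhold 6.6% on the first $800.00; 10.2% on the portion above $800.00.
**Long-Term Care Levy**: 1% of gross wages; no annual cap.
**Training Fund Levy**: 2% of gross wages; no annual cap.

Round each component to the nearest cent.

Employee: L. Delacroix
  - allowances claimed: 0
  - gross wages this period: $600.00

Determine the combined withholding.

$57.60

Canton Income Tax: taxable = $600.00
  6.6% × $600.00 = $39.60
Long-Term Care Levy: 1% × $600.00 = $6.00
Training Fund Levy: 2% × $600.00 = $12.00
Total: $39.60 + $6.00 + $12.00 = $57.60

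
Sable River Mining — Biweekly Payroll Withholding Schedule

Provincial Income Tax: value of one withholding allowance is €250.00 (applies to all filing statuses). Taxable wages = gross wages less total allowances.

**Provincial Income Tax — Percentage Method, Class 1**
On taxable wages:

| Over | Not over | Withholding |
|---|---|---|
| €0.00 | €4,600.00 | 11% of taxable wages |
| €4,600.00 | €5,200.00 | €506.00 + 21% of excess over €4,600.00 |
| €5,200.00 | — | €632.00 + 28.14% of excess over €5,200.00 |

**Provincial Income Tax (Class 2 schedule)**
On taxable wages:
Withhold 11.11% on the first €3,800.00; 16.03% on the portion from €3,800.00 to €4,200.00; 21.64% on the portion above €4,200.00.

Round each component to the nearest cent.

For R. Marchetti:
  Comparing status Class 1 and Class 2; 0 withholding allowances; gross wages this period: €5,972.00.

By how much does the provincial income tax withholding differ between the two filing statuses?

€20.52

Provincial Income Tax (Class 1): taxable = €5,972.00
  €632.00 + 28.14% × (€5,972.00 − €5,200.00) = €632.00 + 28.14% × €772.00 = €849.24
Provincial Income Tax (Class 2): taxable = €5,972.00
  €486.30 + 21.64% × (€5,972.00 − €4,200.00) = €486.30 + 21.64% × €1,772.00 = €869.76
Difference: |€849.24 − €869.76| = €20.52 (higher under Class 2)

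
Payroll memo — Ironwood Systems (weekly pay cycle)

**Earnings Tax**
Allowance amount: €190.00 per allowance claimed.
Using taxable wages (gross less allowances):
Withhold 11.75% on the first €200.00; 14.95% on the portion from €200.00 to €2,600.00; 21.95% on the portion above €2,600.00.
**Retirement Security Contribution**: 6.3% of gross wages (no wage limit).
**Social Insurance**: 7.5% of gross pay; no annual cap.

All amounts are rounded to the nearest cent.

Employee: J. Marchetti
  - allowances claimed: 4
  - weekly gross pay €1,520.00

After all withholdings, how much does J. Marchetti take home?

Earnings Tax: taxable = €1,520.00 − 4×€190.00 = €760.00
  €23.50 + 14.95% × (€760.00 − €200.00) = €23.50 + 14.95% × €560.00 = €107.22
Retirement Security Contribution: 6.3% × €1,520.00 = €95.76
Social Insurance: 7.5% × €1,520.00 = €114.00
Total withheld: €107.22 + €95.76 + €114.00 = €316.98
Net pay: €1,520.00 − €316.98 = €1,203.02

€1,203.02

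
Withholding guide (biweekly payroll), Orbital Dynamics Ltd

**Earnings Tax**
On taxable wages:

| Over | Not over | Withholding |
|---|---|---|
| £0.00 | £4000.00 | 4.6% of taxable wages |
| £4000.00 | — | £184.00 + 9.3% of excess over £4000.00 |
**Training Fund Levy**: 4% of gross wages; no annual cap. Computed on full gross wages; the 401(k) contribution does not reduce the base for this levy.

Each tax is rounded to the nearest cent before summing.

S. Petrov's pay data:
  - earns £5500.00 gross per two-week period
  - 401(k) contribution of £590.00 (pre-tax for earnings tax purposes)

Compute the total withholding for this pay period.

£488.63

Earnings Tax: taxable = £5500.00 − £590.00 = £4910.00
  £184.00 + 9.3% × (£4910.00 − £4000.00) = £184.00 + 9.3% × £910.00 = £268.63
Training Fund Levy: 4% × £5500.00 = £220.00
Total: £268.63 + £220.00 = £488.63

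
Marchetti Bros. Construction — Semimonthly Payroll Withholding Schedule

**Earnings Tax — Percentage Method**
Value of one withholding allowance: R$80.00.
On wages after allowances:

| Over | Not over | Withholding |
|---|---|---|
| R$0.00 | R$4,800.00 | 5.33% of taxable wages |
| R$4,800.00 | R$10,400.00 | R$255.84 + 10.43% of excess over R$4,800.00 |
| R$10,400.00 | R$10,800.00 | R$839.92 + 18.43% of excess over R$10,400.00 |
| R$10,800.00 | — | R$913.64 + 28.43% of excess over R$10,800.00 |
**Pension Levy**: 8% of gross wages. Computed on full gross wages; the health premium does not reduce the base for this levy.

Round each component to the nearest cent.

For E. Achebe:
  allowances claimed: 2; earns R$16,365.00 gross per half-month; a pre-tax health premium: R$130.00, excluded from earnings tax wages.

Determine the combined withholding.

R$3,722.52

Earnings Tax: taxable = R$16,365.00 − R$130.00 − 2×R$80.00 = R$16,075.00
  R$913.64 + 28.43% × (R$16,075.00 − R$10,800.00) = R$913.64 + 28.43% × R$5,275.00 = R$2,413.32
Pension Levy: 8% × R$16,365.00 = R$1,309.20
Total: R$2,413.32 + R$1,309.20 = R$3,722.52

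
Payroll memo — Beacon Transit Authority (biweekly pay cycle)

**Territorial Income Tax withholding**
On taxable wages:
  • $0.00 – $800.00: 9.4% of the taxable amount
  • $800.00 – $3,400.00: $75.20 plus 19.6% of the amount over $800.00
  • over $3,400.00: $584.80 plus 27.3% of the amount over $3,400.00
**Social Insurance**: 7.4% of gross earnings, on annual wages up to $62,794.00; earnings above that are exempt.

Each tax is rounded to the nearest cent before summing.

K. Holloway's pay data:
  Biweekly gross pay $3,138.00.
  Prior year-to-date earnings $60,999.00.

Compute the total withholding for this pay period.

$666.28

Territorial Income Tax: taxable = $3,138.00
  $75.20 + 19.6% × ($3,138.00 − $800.00) = $75.20 + 19.6% × $2,338.00 = $533.45
Social Insurance: cap $62,794.00 − YTD $60,999.00 = $1,795.00 subject; 7.4% × $1,795.00 = $132.83
Total: $533.45 + $132.83 = $666.28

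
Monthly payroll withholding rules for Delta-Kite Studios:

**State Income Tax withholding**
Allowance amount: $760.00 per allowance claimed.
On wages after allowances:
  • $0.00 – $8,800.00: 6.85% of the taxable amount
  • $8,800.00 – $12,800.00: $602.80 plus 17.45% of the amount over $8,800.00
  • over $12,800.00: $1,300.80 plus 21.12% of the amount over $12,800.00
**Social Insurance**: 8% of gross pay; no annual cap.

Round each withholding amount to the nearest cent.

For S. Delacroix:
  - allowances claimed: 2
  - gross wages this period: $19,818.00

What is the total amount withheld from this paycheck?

State Income Tax: taxable = $19,818.00 − 2×$760.00 = $18,298.00
  $1,300.80 + 21.12% × ($18,298.00 − $12,800.00) = $1,300.80 + 21.12% × $5,498.00 = $2,461.98
Social Insurance: 8% × $19,818.00 = $1,585.44
Total: $2,461.98 + $1,585.44 = $4,047.42

$4,047.42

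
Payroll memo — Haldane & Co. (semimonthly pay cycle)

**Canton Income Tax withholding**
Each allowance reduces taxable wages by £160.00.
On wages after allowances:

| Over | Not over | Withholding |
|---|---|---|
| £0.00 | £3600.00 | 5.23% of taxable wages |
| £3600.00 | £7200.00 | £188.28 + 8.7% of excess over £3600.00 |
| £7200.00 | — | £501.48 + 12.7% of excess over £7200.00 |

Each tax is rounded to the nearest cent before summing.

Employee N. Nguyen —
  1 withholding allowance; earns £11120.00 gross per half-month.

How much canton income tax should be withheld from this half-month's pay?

£979.00

Canton Income Tax: taxable = £11120.00 − 1×£160.00 = £10960.00
  £501.48 + 12.7% × (£10960.00 − £7200.00) = £501.48 + 12.7% × £3760.00 = £979.00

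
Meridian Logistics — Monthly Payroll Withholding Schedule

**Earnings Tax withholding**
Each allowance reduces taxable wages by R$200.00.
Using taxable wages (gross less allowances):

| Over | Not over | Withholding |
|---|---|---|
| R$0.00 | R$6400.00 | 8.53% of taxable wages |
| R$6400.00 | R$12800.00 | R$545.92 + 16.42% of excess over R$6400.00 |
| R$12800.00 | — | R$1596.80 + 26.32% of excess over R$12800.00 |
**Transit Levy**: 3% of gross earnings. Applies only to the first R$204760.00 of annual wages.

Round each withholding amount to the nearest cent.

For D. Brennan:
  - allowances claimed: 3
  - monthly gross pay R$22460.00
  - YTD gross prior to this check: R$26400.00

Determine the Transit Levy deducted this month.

Transit Levy: 3% × R$22460.00 = R$673.80

R$673.80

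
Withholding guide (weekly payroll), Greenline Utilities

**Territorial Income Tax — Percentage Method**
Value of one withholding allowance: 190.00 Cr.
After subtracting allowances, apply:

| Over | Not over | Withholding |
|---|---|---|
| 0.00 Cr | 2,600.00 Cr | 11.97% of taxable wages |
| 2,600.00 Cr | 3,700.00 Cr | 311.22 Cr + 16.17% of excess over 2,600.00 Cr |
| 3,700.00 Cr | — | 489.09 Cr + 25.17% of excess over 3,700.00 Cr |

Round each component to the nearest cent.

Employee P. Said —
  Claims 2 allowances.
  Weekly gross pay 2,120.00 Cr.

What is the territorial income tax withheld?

Territorial Income Tax: taxable = 2,120.00 Cr − 2×190.00 Cr = 1,740.00 Cr
  11.97% × 1,740.00 Cr = 208.28 Cr

208.28 Cr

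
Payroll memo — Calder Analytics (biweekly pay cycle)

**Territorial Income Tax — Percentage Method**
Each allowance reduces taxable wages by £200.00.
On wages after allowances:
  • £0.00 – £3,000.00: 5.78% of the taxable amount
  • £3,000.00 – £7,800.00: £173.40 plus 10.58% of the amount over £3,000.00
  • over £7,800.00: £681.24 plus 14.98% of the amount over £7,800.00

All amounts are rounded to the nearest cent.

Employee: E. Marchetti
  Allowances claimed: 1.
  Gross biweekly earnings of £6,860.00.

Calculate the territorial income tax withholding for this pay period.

Territorial Income Tax: taxable = £6,860.00 − 1×£200.00 = £6,660.00
  £173.40 + 10.58% × (£6,660.00 − £3,000.00) = £173.40 + 10.58% × £3,660.00 = £560.63

£560.63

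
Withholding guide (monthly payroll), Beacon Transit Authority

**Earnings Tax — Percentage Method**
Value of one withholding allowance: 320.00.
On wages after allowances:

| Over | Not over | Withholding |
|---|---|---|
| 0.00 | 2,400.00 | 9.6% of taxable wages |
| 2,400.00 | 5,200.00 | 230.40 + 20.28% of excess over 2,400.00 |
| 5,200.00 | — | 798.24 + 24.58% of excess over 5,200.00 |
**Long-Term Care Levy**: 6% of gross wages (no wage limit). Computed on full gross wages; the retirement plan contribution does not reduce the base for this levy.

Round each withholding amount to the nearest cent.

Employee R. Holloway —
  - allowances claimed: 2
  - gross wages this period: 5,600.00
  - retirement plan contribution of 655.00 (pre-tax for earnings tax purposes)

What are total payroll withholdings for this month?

952.73

Earnings Tax: taxable = 5,600.00 − 655.00 − 2×320.00 = 4,305.00
  230.40 + 20.28% × (4,305.00 − 2,400.00) = 230.40 + 20.28% × 1,905.00 = 616.73
Long-Term Care Levy: 6% × 5,600.00 = 336.00
Total: 616.73 + 336.00 = 952.73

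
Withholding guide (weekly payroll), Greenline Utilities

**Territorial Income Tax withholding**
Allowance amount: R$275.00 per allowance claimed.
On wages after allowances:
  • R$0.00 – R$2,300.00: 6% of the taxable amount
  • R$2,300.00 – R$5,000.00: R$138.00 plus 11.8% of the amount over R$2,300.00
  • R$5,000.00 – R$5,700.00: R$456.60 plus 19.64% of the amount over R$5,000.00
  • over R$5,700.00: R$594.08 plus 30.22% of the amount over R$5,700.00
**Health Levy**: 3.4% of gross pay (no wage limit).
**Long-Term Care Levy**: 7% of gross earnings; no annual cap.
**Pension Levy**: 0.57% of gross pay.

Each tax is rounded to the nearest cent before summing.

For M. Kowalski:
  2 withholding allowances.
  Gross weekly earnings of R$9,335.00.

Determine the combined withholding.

Territorial Income Tax: taxable = R$9,335.00 − 2×R$275.00 = R$8,785.00
  R$594.08 + 30.22% × (R$8,785.00 − R$5,700.00) = R$594.08 + 30.22% × R$3,085.00 = R$1,526.37
Health Levy: 3.4% × R$9,335.00 = R$317.39
Long-Term Care Levy: 7% × R$9,335.00 = R$653.45
Pension Levy: 0.57% × R$9,335.00 = R$53.21
Total: R$1,526.37 + R$317.39 + R$653.45 + R$53.21 = R$2,550.42

R$2,550.42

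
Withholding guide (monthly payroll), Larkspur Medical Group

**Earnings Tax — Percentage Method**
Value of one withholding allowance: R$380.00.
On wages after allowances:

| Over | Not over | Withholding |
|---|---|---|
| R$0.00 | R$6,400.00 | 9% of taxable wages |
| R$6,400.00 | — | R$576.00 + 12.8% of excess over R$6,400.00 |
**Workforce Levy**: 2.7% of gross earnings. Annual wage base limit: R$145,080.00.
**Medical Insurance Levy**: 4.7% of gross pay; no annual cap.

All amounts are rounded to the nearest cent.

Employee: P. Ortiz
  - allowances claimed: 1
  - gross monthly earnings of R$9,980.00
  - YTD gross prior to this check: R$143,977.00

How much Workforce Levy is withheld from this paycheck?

R$29.78

Workforce Levy: cap R$145,080.00 − YTD R$143,977.00 = R$1,103.00 subject; 2.7% × R$1,103.00 = R$29.78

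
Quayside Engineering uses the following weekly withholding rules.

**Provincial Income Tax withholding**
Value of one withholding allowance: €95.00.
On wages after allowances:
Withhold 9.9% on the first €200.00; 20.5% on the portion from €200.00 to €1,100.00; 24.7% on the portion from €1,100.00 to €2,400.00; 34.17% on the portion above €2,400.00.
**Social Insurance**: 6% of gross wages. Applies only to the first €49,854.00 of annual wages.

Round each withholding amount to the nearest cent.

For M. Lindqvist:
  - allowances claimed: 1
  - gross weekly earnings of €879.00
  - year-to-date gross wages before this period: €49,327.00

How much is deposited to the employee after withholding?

Provincial Income Tax: taxable = €879.00 − 1×€95.00 = €784.00
  €19.80 + 20.5% × (€784.00 − €200.00) = €19.80 + 20.5% × €584.00 = €139.52
Social Insurance: cap €49,854.00 − YTD €49,327.00 = €527.00 subject; 6% × €527.00 = €31.62
Total withheld: €139.52 + €31.62 = €171.14
Net pay: €879.00 − €171.14 = €707.86

€707.86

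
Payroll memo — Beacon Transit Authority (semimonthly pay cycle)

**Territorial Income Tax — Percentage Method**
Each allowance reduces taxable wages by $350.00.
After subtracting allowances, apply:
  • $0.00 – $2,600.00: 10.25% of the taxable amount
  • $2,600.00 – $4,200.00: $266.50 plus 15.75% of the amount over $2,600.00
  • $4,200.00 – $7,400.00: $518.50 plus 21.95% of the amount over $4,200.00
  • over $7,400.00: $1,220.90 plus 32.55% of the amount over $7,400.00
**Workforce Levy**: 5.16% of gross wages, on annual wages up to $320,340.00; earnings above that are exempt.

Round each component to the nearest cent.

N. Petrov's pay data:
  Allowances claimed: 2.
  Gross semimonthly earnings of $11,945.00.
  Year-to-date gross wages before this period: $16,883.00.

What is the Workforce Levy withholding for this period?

$616.36

Workforce Levy: 5.16% × $11,945.00 = $616.36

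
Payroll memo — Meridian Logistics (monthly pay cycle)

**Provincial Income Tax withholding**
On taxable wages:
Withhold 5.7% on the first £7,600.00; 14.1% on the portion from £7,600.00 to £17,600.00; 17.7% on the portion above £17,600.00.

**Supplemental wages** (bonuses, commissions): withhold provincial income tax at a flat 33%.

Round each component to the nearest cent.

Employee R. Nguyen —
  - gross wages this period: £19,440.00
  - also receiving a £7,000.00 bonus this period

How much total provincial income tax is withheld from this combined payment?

£4,478.88

Provincial Income Tax: taxable = £19,440.00
  £1,843.20 + 17.7% × (£19,440.00 − £17,600.00) = £1,843.20 + 17.7% × £1,840.00 = £2,168.88
Supplemental (33% flat on bonus): 33% × £7,000.00 = £2,310.00
Total provincial income tax: £2,168.88 + £2,310.00 = £4,478.88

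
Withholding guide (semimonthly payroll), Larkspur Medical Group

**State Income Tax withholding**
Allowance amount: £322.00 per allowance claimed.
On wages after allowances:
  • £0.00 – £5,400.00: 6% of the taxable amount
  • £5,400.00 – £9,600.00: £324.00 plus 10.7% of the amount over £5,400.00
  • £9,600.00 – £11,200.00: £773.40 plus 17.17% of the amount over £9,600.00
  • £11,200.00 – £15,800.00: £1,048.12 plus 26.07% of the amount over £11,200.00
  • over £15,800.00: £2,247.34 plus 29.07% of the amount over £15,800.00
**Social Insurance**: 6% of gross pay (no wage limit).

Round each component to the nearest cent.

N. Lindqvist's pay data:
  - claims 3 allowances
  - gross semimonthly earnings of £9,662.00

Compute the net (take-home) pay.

State Income Tax: taxable = £9,662.00 − 3×£322.00 = £8,696.00
  £324.00 + 10.7% × (£8,696.00 − £5,400.00) = £324.00 + 10.7% × £3,296.00 = £676.67
Social Insurance: 6% × £9,662.00 = £579.72
Total withheld: £676.67 + £579.72 = £1,256.39
Net pay: £9,662.00 − £1,256.39 = £8,405.61

£8,405.61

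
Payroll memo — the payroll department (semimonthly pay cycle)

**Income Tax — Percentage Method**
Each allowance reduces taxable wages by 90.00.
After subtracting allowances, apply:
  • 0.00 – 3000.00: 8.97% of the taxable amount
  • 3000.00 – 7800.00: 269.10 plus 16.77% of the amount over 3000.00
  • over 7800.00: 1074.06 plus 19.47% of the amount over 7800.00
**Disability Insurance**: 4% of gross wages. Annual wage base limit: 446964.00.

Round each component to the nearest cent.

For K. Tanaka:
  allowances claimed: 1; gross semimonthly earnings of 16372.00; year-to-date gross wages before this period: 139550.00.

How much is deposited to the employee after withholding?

Income Tax: taxable = 16372.00 − 1×90.00 = 16282.00
  1074.06 + 19.47% × (16282.00 − 7800.00) = 1074.06 + 19.47% × 8482.00 = 2725.51
Disability Insurance: 4% × 16372.00 = 654.88
Total withheld: 2725.51 + 654.88 = 3380.39
Net pay: 16372.00 − 3380.39 = 12991.61

12991.61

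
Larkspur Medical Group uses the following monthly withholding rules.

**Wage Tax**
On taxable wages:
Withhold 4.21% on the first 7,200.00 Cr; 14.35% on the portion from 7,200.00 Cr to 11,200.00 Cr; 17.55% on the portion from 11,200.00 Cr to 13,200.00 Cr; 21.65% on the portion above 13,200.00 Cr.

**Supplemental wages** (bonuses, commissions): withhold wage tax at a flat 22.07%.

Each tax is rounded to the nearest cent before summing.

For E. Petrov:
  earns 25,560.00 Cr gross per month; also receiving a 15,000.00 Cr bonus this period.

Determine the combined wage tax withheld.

7,214.56 Cr

Wage Tax: taxable = 25,560.00 Cr
  1,228.12 Cr + 21.65% × (25,560.00 Cr − 13,200.00 Cr) = 1,228.12 Cr + 21.65% × 12,360.00 Cr = 3,904.06 Cr
Supplemental (22.07% flat on bonus): 22.07% × 15,000.00 Cr = 3,310.50 Cr
Total wage tax: 3,904.06 Cr + 3,310.50 Cr = 7,214.56 Cr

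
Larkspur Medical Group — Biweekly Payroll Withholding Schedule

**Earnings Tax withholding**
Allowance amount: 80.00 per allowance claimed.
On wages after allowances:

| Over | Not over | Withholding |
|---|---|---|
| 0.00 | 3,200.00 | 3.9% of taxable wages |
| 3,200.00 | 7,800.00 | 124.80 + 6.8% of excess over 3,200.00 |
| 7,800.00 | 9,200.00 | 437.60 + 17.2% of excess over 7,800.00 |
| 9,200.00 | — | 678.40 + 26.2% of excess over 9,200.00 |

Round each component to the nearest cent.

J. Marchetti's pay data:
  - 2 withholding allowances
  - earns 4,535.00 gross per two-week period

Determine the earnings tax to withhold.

Earnings Tax: taxable = 4,535.00 − 2×80.00 = 4,375.00
  124.80 + 6.8% × (4,375.00 − 3,200.00) = 124.80 + 6.8% × 1,175.00 = 204.70

204.70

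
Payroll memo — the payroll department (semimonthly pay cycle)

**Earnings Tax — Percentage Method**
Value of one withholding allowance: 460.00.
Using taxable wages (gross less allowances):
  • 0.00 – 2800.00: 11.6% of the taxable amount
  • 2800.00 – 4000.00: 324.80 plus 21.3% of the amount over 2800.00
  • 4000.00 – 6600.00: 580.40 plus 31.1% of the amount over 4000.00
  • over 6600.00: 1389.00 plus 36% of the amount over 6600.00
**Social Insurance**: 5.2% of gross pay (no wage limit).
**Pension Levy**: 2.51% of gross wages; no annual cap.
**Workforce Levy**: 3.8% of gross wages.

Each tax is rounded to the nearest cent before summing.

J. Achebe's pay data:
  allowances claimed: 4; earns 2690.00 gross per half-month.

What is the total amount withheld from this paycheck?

408.22

Earnings Tax: taxable = 2690.00 − 4×460.00 = 850.00
  11.6% × 850.00 = 98.60
Social Insurance: 5.2% × 2690.00 = 139.88
Pension Levy: 2.51% × 2690.00 = 67.52
Workforce Levy: 3.8% × 2690.00 = 102.22
Total: 98.60 + 139.88 + 67.52 + 102.22 = 408.22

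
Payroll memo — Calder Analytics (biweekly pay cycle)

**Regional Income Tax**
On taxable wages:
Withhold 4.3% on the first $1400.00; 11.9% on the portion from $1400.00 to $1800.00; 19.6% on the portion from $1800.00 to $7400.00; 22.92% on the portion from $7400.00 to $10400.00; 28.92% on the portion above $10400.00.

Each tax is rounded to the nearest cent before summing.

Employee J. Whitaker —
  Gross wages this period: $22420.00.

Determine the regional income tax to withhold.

$5369.18

Regional Income Tax: taxable = $22420.00
  $1893.00 + 28.92% × ($22420.00 − $10400.00) = $1893.00 + 28.92% × $12020.00 = $5369.18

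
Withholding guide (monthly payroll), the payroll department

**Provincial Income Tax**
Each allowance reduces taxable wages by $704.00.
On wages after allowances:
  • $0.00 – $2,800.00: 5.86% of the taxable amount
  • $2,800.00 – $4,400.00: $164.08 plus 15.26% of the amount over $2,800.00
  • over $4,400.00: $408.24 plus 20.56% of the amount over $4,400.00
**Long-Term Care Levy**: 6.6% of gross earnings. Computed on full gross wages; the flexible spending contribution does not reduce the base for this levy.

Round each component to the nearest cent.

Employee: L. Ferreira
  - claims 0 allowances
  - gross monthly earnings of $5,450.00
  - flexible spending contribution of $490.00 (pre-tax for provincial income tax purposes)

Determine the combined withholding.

$883.08

Provincial Income Tax: taxable = $5,450.00 − $490.00 = $4,960.00
  $408.24 + 20.56% × ($4,960.00 − $4,400.00) = $408.24 + 20.56% × $560.00 = $523.38
Long-Term Care Levy: 6.6% × $5,450.00 = $359.70
Total: $523.38 + $359.70 = $883.08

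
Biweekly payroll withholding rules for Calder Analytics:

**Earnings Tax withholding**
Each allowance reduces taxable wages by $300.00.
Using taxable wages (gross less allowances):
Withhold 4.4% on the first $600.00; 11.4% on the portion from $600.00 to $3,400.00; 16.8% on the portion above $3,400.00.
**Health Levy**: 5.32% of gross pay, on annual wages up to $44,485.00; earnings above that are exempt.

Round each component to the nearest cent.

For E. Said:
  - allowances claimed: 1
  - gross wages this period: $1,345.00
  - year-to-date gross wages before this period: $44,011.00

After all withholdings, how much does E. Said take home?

$1,242.65

Earnings Tax: taxable = $1,345.00 − 1×$300.00 = $1,045.00
  $26.40 + 11.4% × ($1,045.00 − $600.00) = $26.40 + 11.4% × $445.00 = $77.13
Health Levy: cap $44,485.00 − YTD $44,011.00 = $474.00 subject; 5.32% × $474.00 = $25.22
Total withheld: $77.13 + $25.22 = $102.35
Net pay: $1,345.00 − $102.35 = $1,242.65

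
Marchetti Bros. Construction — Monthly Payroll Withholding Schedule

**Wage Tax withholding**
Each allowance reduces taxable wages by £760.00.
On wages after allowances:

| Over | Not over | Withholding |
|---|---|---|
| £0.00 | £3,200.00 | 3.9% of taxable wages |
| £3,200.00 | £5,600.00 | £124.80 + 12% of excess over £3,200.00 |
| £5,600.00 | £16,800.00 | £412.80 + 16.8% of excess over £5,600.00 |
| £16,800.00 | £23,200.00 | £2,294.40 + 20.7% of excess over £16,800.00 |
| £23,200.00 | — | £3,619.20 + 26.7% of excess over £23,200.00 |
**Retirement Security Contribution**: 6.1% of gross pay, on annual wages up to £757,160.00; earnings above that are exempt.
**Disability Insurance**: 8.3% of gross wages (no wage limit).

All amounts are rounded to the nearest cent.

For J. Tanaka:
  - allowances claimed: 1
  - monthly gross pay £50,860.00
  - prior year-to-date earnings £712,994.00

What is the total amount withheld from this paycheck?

Wage Tax: taxable = £50,860.00 − 1×£760.00 = £50,100.00
  £3,619.20 + 26.7% × (£50,100.00 − £23,200.00) = £3,619.20 + 26.7% × £26,900.00 = £10,801.50
Retirement Security Contribution: cap £757,160.00 − YTD £712,994.00 = £44,166.00 subject; 6.1% × £44,166.00 = £2,694.13
Disability Insurance: 8.3% × £50,860.00 = £4,221.38
Total: £10,801.50 + £2,694.13 + £4,221.38 = £17,717.01

£17,717.01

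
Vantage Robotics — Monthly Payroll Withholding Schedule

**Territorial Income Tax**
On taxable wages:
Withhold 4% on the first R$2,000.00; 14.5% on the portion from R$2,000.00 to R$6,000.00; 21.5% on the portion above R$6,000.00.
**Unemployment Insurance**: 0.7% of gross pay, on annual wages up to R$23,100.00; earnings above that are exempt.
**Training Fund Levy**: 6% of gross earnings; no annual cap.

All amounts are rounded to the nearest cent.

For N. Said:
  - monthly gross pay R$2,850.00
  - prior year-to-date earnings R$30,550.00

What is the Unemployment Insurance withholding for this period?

R$0.00

Unemployment Insurance: YTD R$30,550.00 ≥ cap R$23,100.00 → R$0.00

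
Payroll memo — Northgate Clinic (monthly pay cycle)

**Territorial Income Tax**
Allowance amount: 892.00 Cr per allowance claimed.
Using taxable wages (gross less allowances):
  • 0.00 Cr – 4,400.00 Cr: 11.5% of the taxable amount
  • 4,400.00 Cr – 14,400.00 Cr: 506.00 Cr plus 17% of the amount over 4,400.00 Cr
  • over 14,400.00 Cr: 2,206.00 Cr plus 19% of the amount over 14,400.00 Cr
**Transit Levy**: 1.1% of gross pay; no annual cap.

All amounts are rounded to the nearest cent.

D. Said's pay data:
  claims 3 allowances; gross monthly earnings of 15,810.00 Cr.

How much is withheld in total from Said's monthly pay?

2,164.69 Cr

Territorial Income Tax: taxable = 15,810.00 Cr − 3×892.00 Cr = 13,134.00 Cr
  506.00 Cr + 17% × (13,134.00 Cr − 4,400.00 Cr) = 506.00 Cr + 17% × 8,734.00 Cr = 1,990.78 Cr
Transit Levy: 1.1% × 15,810.00 Cr = 173.91 Cr
Total: 1,990.78 Cr + 173.91 Cr = 2,164.69 Cr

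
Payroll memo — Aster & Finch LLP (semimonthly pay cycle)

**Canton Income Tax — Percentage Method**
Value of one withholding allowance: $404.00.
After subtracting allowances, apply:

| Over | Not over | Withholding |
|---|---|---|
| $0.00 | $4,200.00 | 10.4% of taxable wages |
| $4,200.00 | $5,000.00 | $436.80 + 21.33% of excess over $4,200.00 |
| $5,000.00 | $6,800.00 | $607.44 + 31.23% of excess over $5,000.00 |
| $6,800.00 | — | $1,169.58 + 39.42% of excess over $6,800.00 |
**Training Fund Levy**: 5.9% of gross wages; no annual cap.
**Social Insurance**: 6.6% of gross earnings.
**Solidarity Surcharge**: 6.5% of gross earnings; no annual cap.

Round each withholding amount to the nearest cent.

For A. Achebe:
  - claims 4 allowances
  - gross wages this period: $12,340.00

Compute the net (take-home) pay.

$7,278.98

Canton Income Tax: taxable = $12,340.00 − 4×$404.00 = $10,724.00
  $1,169.58 + 39.42% × ($10,724.00 − $6,800.00) = $1,169.58 + 39.42% × $3,924.00 = $2,716.42
Training Fund Levy: 5.9% × $12,340.00 = $728.06
Social Insurance: 6.6% × $12,340.00 = $814.44
Solidarity Surcharge: 6.5% × $12,340.00 = $802.10
Total withheld: $2,716.42 + $728.06 + $814.44 + $802.10 = $5,061.02
Net pay: $12,340.00 − $5,061.02 = $7,278.98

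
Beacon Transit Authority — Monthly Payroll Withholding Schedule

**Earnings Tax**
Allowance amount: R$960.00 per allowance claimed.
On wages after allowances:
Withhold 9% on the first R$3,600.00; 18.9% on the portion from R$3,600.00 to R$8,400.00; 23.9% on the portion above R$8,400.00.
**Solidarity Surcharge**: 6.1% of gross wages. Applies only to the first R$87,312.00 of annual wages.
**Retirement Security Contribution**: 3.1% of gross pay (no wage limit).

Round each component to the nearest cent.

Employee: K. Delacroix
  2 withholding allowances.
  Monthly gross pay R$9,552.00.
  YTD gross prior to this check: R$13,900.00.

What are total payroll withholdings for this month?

R$1,964.83

Earnings Tax: taxable = R$9,552.00 − 2×R$960.00 = R$7,632.00
  R$324.00 + 18.9% × (R$7,632.00 − R$3,600.00) = R$324.00 + 18.9% × R$4,032.00 = R$1,086.05
Solidarity Surcharge: 6.1% × R$9,552.00 = R$582.67
Retirement Security Contribution: 3.1% × R$9,552.00 = R$296.11
Total: R$1,086.05 + R$582.67 + R$296.11 = R$1,964.83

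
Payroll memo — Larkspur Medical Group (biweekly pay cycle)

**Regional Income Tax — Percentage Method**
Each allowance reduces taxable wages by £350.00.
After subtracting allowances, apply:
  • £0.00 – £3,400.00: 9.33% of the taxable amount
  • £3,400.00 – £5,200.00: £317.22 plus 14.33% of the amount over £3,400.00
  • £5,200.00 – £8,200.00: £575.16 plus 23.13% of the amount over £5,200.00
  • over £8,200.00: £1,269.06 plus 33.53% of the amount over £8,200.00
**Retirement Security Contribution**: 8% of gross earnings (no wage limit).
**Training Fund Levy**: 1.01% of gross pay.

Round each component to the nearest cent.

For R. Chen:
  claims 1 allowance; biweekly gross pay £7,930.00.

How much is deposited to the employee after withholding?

Regional Income Tax: taxable = £7,930.00 − 1×£350.00 = £7,580.00
  £575.16 + 23.13% × (£7,580.00 − £5,200.00) = £575.16 + 23.13% × £2,380.00 = £1,125.65
Retirement Security Contribution: 8% × £7,930.00 = £634.40
Training Fund Levy: 1.01% × £7,930.00 = £80.09
Total withheld: £1,125.65 + £634.40 + £80.09 = £1,840.14
Net pay: £7,930.00 − £1,840.14 = £6,089.86

£6,089.86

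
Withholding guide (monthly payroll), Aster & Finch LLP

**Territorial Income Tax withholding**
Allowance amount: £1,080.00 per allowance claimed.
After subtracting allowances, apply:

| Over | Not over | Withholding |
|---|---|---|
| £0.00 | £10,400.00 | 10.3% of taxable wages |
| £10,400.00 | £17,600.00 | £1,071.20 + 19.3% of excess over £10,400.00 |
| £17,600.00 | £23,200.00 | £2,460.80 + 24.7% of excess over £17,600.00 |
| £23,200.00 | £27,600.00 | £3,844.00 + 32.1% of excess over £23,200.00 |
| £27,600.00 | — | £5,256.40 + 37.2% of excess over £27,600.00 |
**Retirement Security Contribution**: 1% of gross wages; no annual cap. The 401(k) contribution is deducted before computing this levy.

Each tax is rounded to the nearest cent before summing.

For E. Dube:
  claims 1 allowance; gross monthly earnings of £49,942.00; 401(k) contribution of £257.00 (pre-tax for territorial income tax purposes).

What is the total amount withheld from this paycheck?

£13,567.11

Territorial Income Tax: taxable = £49,942.00 − £257.00 − 1×£1,080.00 = £48,605.00
  £5,256.40 + 37.2% × (£48,605.00 − £27,600.00) = £5,256.40 + 37.2% × £21,005.00 = £13,070.26
Retirement Security Contribution: 1% × £49,685.00 = £496.85
Total: £13,070.26 + £496.85 = £13,567.11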